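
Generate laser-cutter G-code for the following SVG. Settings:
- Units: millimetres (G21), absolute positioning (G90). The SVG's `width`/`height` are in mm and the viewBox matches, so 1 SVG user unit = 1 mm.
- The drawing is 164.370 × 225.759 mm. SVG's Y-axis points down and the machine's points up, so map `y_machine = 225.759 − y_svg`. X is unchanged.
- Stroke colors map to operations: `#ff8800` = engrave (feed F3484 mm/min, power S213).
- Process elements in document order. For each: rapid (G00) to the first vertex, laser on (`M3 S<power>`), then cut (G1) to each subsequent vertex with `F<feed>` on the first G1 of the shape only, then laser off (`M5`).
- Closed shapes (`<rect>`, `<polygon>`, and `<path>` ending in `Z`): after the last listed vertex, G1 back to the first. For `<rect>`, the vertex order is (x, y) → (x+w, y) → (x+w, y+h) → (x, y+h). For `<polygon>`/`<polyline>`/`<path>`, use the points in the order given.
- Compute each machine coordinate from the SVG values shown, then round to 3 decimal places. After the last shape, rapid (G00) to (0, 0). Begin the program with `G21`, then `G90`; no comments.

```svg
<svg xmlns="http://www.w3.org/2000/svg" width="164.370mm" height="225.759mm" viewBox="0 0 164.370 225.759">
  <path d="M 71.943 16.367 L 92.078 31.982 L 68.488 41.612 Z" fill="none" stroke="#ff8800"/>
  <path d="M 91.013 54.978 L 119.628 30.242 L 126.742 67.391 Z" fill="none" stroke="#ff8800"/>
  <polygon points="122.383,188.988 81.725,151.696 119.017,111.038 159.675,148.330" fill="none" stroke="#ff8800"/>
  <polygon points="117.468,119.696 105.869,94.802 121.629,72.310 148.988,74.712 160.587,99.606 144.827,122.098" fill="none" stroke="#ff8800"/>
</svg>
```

1 u = 1 mm; y_m = 225.759 − y.

[1] `<path>` regular polygon, #ff8800→engrave S213 F3484: (71.943,209.392) → (92.078,193.777) → (68.488,184.147) → (71.943,209.392) (closed)

[2] `<path>` regular polygon, #ff8800→engrave S213 F3484: (91.013,170.781) → (119.628,195.517) → (126.742,158.368) → (91.013,170.781) (closed)

[3] `<polygon>` regular polygon, #ff8800→engrave S213 F3484: (122.383,36.771) → (81.725,74.063) → (119.017,114.721) → (159.675,77.429) → (122.383,36.771) (closed)

[4] `<polygon>` regular polygon, #ff8800→engrave S213 F3484: (117.468,106.063) → (105.869,130.957) → (121.629,153.449) → (148.988,151.047) → (160.587,126.153) → (144.827,103.661) → (117.468,106.063) (closed)

G21
G90
G00 X71.943 Y209.392
M3 S213
G1 X92.078 Y193.777 F3484
G1 X68.488 Y184.147
G1 X71.943 Y209.392
M5
G00 X91.013 Y170.781
M3 S213
G1 X119.628 Y195.517 F3484
G1 X126.742 Y158.368
G1 X91.013 Y170.781
M5
G00 X122.383 Y36.771
M3 S213
G1 X81.725 Y74.063 F3484
G1 X119.017 Y114.721
G1 X159.675 Y77.429
G1 X122.383 Y36.771
M5
G00 X117.468 Y106.063
M3 S213
G1 X105.869 Y130.957 F3484
G1 X121.629 Y153.449
G1 X148.988 Y151.047
G1 X160.587 Y126.153
G1 X144.827 Y103.661
G1 X117.468 Y106.063
M5
G00 X0.000 Y0.000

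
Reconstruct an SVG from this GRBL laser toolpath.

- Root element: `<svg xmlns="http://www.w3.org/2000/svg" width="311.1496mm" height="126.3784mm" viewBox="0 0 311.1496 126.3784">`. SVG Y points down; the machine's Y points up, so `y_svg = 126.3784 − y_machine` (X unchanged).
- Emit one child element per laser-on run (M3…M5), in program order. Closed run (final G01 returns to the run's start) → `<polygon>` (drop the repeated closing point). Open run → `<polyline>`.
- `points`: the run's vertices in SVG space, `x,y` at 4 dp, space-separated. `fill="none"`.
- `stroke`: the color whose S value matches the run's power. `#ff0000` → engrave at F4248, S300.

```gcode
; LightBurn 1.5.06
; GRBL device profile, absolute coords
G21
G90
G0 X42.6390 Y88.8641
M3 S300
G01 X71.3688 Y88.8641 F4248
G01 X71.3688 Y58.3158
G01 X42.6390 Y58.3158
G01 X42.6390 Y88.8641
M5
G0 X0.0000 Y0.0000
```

<svg xmlns="http://www.w3.org/2000/svg" width="311.1496mm" height="126.3784mm" viewBox="0 0 311.1496 126.3784">
  <polygon points="42.6390,37.5143 71.3688,37.5143 71.3688,68.0626 42.6390,68.0626" fill="none" stroke="#ff0000"/>
</svg>

y_svg = 126.3784 − y_m. Every run uses S300, so all elements get stroke `#ff0000` (engrave).

[1] closed run; points: 42.6390,37.5143 71.3688,37.5143 71.3688,68.0626 42.6390,68.0626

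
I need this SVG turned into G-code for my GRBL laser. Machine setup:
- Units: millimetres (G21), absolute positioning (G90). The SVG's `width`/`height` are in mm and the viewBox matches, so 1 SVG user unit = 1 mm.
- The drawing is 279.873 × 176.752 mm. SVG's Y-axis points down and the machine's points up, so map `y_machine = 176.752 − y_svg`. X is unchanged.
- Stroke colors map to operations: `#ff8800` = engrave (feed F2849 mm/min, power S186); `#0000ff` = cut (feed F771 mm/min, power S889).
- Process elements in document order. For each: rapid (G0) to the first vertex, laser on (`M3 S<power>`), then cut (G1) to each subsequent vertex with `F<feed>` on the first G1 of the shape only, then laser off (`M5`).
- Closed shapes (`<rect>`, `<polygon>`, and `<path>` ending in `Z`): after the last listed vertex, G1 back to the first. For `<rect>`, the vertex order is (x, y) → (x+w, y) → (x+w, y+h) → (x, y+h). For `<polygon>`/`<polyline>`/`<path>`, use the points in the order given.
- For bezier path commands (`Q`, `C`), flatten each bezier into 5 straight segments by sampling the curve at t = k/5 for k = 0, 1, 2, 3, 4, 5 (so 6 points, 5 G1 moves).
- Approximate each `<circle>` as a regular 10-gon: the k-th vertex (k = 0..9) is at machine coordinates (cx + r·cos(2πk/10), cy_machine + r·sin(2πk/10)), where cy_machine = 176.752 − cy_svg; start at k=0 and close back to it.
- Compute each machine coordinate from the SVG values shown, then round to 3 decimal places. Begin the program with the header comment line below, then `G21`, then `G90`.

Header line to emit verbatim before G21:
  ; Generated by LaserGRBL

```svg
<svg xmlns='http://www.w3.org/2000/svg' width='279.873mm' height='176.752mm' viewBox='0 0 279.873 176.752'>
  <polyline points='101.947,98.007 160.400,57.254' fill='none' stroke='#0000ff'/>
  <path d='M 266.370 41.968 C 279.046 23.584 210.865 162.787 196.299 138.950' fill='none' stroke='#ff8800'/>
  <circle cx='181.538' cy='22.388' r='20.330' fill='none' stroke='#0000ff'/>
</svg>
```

; Generated by LaserGRBL
G21
G90
G0 X101.947 Y78.745
M3 S889
G1 X160.400 Y119.498 F771
M5
G0 X266.370 Y134.784
M3 S186
G1 X265.349 Y129.469 F2849
G1 X251.376 Y101.723
G1 X230.907 Y66.937
G1 X210.397 Y40.500
G1 X196.299 Y37.802
M5
G0 X201.868 Y154.364
M3 S889
G1 X197.985 Y166.314 F771
G1 X187.820 Y173.699
G1 X175.256 Y173.699
G1 X165.091 Y166.314
G1 X161.208 Y154.364
G1 X165.091 Y142.414
G1 X175.256 Y135.029
G1 X187.820 Y135.029
G1 X197.985 Y142.414
G1 X201.868 Y154.364
M5

1 u = 1 mm; y_m = 176.752 − y.

[1] `<polyline>` line segment, #0000ff→cut S889 F771: (101.947,78.745) → (160.400,119.498)

[2] `<path>` cubic bezier, #ff8800→engrave S186 F2849: (266.370,134.784) → (265.349,129.469) → (251.376,101.723) → (230.907,66.937) → (210.397,40.500) → (196.299,37.802)

[3] `<circle>` circle, #0000ff→cut S889 F771: (201.868,154.364) → (197.985,166.314) → (187.820,173.699) → (175.256,173.699) → (165.091,166.314) → (161.208,154.364) → (165.091,142.414) → (175.256,135.029) → (187.820,135.029) → (197.985,142.414) → (201.868,154.364) (closed)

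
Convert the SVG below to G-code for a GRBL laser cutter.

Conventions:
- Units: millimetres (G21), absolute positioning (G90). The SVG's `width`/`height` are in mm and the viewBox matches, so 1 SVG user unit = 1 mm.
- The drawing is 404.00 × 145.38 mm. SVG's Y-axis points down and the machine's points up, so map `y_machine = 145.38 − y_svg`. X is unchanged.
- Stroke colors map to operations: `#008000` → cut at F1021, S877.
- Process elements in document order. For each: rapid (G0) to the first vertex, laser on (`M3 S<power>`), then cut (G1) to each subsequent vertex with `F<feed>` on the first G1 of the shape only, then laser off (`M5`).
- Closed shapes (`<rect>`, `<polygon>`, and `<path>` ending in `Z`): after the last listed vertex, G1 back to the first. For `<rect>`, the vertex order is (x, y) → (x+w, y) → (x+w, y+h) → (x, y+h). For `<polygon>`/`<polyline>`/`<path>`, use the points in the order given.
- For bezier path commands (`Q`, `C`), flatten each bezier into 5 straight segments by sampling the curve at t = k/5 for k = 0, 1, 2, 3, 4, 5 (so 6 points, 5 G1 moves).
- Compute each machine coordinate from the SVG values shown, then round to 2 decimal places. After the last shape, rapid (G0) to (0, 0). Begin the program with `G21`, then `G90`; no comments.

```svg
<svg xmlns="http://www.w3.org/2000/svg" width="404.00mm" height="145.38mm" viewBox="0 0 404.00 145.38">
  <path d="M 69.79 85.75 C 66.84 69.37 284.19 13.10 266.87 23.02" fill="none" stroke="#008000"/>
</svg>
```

G21
G90
G0 X69.79 Y59.63
M3 S877
G1 X90.82 Y73.40 F1021
G1 X142.88 Y91.64
G1 X204.13 Y109.28
G1 X252.74 Y121.22
G1 X266.87 Y122.36
M5
G0 X0.00 Y0.00

Since the viewBox matches the mm dimensions, user units are millimetres directly. The only transform is the Y-flip y_m = 145.38 − y_svg.

Shape 1 is a cubic bezier drawn with `<path>`. Its stroke #008000 means cut at S877, F1021. After flipping Y the toolpath is (69.79,59.63) → (90.82,73.40) → (142.88,91.64) → (204.13,109.28) → (252.74,121.22) → (266.87,122.36).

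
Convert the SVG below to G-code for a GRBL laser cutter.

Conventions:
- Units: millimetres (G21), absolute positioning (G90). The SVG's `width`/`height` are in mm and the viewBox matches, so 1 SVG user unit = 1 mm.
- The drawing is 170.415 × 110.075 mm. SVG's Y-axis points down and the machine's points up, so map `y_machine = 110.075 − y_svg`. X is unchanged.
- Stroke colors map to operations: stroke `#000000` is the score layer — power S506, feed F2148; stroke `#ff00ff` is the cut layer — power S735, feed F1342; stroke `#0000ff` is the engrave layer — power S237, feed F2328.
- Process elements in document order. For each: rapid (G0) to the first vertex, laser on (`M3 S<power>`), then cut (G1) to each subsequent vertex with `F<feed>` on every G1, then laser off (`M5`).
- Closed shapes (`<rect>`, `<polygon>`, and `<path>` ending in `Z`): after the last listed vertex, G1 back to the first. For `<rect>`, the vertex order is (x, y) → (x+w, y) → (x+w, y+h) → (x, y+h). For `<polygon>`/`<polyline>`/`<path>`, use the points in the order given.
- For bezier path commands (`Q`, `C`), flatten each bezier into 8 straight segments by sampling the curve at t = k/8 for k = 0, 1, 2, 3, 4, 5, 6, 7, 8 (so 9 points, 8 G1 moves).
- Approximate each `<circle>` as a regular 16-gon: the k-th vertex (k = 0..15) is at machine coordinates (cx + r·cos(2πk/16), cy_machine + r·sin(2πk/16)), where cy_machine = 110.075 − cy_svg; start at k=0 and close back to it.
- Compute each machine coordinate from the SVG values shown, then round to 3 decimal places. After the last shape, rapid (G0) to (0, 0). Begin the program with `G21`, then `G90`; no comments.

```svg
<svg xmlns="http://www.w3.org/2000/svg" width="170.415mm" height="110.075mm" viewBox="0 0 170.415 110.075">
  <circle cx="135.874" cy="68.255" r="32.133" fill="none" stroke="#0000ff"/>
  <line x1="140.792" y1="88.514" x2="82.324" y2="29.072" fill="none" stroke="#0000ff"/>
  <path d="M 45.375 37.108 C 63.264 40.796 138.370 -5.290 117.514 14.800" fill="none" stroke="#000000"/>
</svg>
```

G21
G90
G0 X168.007 Y41.820
M3 S237
G1 X165.561 Y54.117 F2328
G1 X158.595 Y64.541 F2328
G1 X148.171 Y71.507 F2328
G1 X135.874 Y73.953 F2328
G1 X123.577 Y71.507 F2328
G1 X113.153 Y64.541 F2328
G1 X106.187 Y54.117 F2328
G1 X103.741 Y41.820 F2328
G1 X106.187 Y29.523 F2328
G1 X113.153 Y19.099 F2328
G1 X123.577 Y12.133 F2328
G1 X135.874 Y9.687 F2328
G1 X148.171 Y12.133 F2328
G1 X158.595 Y19.099 F2328
G1 X165.561 Y29.523 F2328
G1 X168.007 Y41.820 F2328
M5
G0 X140.792 Y21.561
M3 S237
G1 X82.324 Y81.003 F2328
M5
G0 X45.375 Y72.967
M3 S506
G1 X54.466 Y73.691 F2148
G1 X67.127 Y77.722 F2148
G1 X81.561 Y83.702 F2148
G1 X95.974 Y90.272 F2148
G1 X108.571 Y96.073 F2148
G1 X117.557 Y99.746 F2148
G1 X121.136 Y99.933 F2148
G1 X117.514 Y95.275 F2148
M5
G0 X0.000 Y0.000

1 u = 1 mm; y_m = 110.075 − y.

[1] `<circle>` circle, #0000ff→engrave S237 F2328: (168.007,41.820) → (165.561,54.117) → (158.595,64.541) → (148.171,71.507) → (135.874,73.953) → (123.577,71.507) → (113.153,64.541) → (106.187,54.117) → (103.741,41.820) → (106.187,29.523) → (113.153,19.099) → (123.577,12.133) → (135.874,9.687) → (148.171,12.133) → (158.595,19.099) → (165.561,29.523) → (168.007,41.820) (closed)

[2] `<line>` line segment, #0000ff→engrave S237 F2328: (140.792,21.561) → (82.324,81.003)

[3] `<path>` cubic bezier, #000000→score S506 F2148: (45.375,72.967) → (54.466,73.691) → (67.127,77.722) → (81.561,83.702) → (95.974,90.272) → (108.571,96.073) → (117.557,99.746) → (121.136,99.933) → (117.514,95.275)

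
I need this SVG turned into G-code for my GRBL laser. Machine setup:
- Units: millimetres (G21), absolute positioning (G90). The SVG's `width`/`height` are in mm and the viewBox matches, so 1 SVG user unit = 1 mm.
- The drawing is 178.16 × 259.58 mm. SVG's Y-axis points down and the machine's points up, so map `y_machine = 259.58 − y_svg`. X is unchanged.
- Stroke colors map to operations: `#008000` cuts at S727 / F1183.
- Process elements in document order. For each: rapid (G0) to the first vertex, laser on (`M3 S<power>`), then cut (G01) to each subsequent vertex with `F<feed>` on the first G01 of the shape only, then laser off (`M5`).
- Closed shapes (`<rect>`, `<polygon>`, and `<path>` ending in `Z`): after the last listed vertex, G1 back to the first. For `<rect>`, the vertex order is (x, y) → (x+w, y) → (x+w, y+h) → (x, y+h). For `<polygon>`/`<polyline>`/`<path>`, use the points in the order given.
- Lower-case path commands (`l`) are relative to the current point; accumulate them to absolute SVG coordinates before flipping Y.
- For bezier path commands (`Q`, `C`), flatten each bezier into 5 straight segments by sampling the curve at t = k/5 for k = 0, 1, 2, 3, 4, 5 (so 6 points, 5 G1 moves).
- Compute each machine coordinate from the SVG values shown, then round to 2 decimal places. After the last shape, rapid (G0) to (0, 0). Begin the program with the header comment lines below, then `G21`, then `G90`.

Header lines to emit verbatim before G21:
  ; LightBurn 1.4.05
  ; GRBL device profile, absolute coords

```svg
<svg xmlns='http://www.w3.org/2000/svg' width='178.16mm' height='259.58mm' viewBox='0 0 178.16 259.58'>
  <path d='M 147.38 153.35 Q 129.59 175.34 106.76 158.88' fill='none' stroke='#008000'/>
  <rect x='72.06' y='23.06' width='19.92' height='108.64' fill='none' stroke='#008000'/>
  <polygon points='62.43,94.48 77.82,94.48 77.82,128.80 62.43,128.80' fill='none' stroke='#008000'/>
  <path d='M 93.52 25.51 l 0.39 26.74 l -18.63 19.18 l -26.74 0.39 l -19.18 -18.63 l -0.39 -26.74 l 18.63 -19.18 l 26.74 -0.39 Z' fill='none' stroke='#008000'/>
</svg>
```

; LightBurn 1.4.05
; GRBL device profile, absolute coords
G21
G90
G0 X147.38 Y106.23
M3 S727
G01 X140.06 Y98.97 F1183
G01 X132.34 Y94.79
G01 X124.22 Y93.68
G01 X115.69 Y95.65
G01 X106.76 Y100.70
M5
G0 X72.06 Y236.52
M3 S727
G01 X91.98 Y236.52 F1183
G01 X91.98 Y127.88
G01 X72.06 Y127.88
G01 X72.06 Y236.52
M5
G0 X62.43 Y165.10
M3 S727
G01 X77.82 Y165.10 F1183
G01 X77.82 Y130.78
G01 X62.43 Y130.78
G01 X62.43 Y165.10
M5
G0 X93.52 Y234.07
M3 S727
G01 X93.91 Y207.33 F1183
G01 X75.28 Y188.15
G01 X48.54 Y187.76
G01 X29.36 Y206.39
G01 X28.97 Y233.13
G01 X47.60 Y252.31
G01 X74.34 Y252.70
G01 X93.52 Y234.07
M5
G0 X0.00 Y0.00

Since the viewBox matches the mm dimensions, user units are millimetres directly. The only transform is the Y-flip y_m = 259.58 − y_svg.

Shape 1 is a quadratic bezier drawn with `<path>`. Its stroke #008000 means cut at S727, F1183. After flipping Y the toolpath is (147.38,106.23) → (140.06,98.97) → (132.34,94.79) → (124.22,93.68) → (115.69,95.65) → (106.76,100.70).

Shape 2 is a rectangle drawn with `<rect>`. Its stroke #008000 means cut at S727, F1183. After flipping Y the toolpath is (72.06,236.52) → (91.98,236.52) → (91.98,127.88) → (72.06,127.88) → (72.06,236.52), returning to the start.

Shape 3 is a rectangle drawn with `<polygon>`. Its stroke #008000 means cut at S727, F1183. After flipping Y the toolpath is (62.43,165.10) → (77.82,165.10) → (77.82,130.78) → (62.43,130.78) → (62.43,165.10), returning to the start.

Shape 4 is a regular polygon drawn with `<path>`. Its stroke #008000 means cut at S727, F1183. After flipping Y the toolpath is (93.52,234.07) → (93.91,207.33) → (75.28,188.15) → (48.54,187.76) → (29.36,206.39) → (28.97,233.13) → (47.60,252.31) → (74.34,252.70) → (93.52,234.07), returning to the start.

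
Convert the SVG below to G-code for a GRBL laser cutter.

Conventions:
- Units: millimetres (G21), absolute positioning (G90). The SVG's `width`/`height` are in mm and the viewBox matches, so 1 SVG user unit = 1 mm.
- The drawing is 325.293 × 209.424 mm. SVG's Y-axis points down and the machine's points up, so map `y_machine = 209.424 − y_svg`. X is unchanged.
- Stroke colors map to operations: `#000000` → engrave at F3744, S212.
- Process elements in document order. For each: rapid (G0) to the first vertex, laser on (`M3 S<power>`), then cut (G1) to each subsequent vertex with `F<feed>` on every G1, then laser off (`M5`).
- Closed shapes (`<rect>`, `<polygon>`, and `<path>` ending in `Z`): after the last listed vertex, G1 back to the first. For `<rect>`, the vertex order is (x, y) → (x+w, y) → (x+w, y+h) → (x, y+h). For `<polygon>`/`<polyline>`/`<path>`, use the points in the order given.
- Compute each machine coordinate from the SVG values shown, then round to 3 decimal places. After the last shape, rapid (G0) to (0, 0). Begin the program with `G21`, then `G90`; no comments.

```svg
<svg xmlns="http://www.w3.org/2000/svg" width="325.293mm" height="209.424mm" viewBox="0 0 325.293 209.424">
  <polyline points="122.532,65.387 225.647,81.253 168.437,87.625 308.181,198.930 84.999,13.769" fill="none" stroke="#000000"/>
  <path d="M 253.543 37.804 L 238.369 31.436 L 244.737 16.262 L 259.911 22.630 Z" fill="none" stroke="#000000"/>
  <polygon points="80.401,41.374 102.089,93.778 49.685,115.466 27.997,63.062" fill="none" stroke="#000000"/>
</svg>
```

Since the viewBox matches the mm dimensions, user units are millimetres directly. The only transform is the Y-flip y_m = 209.424 − y_svg.

Shape 1 is a open polyline drawn with `<polyline>`. Its stroke #000000 means engrave at S212, F3744. After flipping Y the toolpath is (122.532,144.037) → (225.647,128.171) → (168.437,121.799) → (308.181,10.494) → (84.999,195.655).

Shape 2 is a regular polygon drawn with `<path>`. Its stroke #000000 means engrave at S212, F3744. After flipping Y the toolpath is (253.543,171.620) → (238.369,177.988) → (244.737,193.162) → (259.911,186.794) → (253.543,171.620), returning to the start.

Shape 3 is a regular polygon drawn with `<polygon>`. Its stroke #000000 means engrave at S212, F3744. After flipping Y the toolpath is (80.401,168.050) → (102.089,115.646) → (49.685,93.958) → (27.997,146.362) → (80.401,168.050), returning to the start.

G21
G90
G0 X122.532 Y144.037
M3 S212
G1 X225.647 Y128.171 F3744
G1 X168.437 Y121.799 F3744
G1 X308.181 Y10.494 F3744
G1 X84.999 Y195.655 F3744
M5
G0 X253.543 Y171.620
M3 S212
G1 X238.369 Y177.988 F3744
G1 X244.737 Y193.162 F3744
G1 X259.911 Y186.794 F3744
G1 X253.543 Y171.620 F3744
M5
G0 X80.401 Y168.050
M3 S212
G1 X102.089 Y115.646 F3744
G1 X49.685 Y93.958 F3744
G1 X27.997 Y146.362 F3744
G1 X80.401 Y168.050 F3744
M5
G0 X0.000 Y0.000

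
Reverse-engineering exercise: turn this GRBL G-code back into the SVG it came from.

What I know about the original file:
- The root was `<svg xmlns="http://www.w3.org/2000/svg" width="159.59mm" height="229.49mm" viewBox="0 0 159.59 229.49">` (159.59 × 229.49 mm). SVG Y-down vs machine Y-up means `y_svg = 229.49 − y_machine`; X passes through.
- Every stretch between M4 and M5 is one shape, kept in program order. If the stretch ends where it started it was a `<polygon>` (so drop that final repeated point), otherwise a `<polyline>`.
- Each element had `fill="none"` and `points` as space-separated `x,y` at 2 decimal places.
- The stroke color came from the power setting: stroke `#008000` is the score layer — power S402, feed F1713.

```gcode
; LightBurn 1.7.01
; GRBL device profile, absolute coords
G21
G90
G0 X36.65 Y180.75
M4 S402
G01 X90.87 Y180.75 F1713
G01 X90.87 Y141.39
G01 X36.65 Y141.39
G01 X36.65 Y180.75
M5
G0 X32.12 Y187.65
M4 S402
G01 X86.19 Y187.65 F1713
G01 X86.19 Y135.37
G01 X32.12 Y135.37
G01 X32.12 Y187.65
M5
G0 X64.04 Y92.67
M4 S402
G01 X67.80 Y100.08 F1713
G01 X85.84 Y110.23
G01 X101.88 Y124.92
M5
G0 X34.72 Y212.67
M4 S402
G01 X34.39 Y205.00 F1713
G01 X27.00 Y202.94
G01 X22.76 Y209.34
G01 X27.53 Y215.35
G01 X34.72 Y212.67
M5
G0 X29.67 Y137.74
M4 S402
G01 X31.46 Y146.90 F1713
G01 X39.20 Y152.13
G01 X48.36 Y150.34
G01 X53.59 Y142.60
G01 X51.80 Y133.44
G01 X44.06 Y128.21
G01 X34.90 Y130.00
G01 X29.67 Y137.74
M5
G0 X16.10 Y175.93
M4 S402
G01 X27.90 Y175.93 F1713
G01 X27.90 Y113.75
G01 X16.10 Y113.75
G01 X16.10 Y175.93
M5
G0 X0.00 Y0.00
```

Machine Y-up, SVG Y-down with viewBox height 229.49, so y_svg = 229.49 − y_machine; X carries over. Every run uses S402, so all elements get stroke `#008000` (score).

Run 1: The run returns to its start, so emit a `<polygon>` with points (Y-flipped): 36.65,48.74 90.87,48.74 90.87,88.10 36.65,88.10.

Run 2: The run returns to its start, so emit a `<polygon>` with points (Y-flipped): 32.12,41.84 86.19,41.84 86.19,94.12 32.12,94.12.

Run 3: The run is open, so emit a `<polyline>` with points (Y-flipped): 64.04,136.82 67.80,129.41 85.84,119.26 101.88,104.57.

Run 4: The run returns to its start, so emit a `<polygon>` with points (Y-flipped): 34.72,16.82 34.39,24.49 27.00,26.55 22.76,20.15 27.53,14.14.

Run 5: The run returns to its start, so emit a `<polygon>` with points (Y-flipped): 29.67,91.75 31.46,82.59 39.20,77.36 48.36,79.15 53.59,86.89 51.80,96.05 44.06,101.28 34.90,99.49.

Run 6: The run returns to its start, so emit a `<polygon>` with points (Y-flipped): 16.10,53.56 27.90,53.56 27.90,115.74 16.10,115.74.

<svg xmlns="http://www.w3.org/2000/svg" width="159.59mm" height="229.49mm" viewBox="0 0 159.59 229.49">
  <polygon points="36.65,48.74 90.87,48.74 90.87,88.10 36.65,88.10" fill="none" stroke="#008000"/>
  <polygon points="32.12,41.84 86.19,41.84 86.19,94.12 32.12,94.12" fill="none" stroke="#008000"/>
  <polyline points="64.04,136.82 67.80,129.41 85.84,119.26 101.88,104.57" fill="none" stroke="#008000"/>
  <polygon points="34.72,16.82 34.39,24.49 27.00,26.55 22.76,20.15 27.53,14.14" fill="none" stroke="#008000"/>
  <polygon points="29.67,91.75 31.46,82.59 39.20,77.36 48.36,79.15 53.59,86.89 51.80,96.05 44.06,101.28 34.90,99.49" fill="none" stroke="#008000"/>
  <polygon points="16.10,53.56 27.90,53.56 27.90,115.74 16.10,115.74" fill="none" stroke="#008000"/>
</svg>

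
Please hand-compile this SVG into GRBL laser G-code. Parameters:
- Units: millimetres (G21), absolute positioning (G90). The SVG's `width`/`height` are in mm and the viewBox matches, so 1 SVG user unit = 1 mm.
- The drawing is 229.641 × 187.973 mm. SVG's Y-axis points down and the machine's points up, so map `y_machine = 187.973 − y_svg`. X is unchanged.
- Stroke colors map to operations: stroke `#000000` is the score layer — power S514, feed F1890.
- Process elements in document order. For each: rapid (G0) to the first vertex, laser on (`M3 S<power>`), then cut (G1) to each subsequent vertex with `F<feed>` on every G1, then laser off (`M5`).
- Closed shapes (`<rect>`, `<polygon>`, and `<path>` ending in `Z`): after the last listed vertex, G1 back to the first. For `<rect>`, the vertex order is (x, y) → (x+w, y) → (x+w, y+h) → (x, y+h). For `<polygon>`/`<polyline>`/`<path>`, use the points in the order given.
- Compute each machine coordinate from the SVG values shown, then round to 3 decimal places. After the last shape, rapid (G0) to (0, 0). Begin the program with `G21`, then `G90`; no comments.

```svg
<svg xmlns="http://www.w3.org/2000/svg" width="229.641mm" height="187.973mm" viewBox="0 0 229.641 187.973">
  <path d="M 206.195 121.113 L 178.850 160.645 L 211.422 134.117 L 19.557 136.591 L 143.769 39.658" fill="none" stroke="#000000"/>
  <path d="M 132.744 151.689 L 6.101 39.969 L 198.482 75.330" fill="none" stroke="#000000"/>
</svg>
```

Since the viewBox matches the mm dimensions, user units are millimetres directly. The only transform is the Y-flip y_m = 187.973 − y_svg.

Shape 1 is a open polyline drawn with `<path>`. Its stroke #000000 means score at S514, F1890. After flipping Y the toolpath is (206.195,66.860) → (178.850,27.328) → (211.422,53.856) → (19.557,51.382) → (143.769,148.315).

Shape 2 is a open polyline drawn with `<path>`. Its stroke #000000 means score at S514, F1890. After flipping Y the toolpath is (132.744,36.284) → (6.101,148.004) → (198.482,112.643).

G21
G90
G0 X206.195 Y66.860
M3 S514
G1 X178.850 Y27.328 F1890
G1 X211.422 Y53.856 F1890
G1 X19.557 Y51.382 F1890
G1 X143.769 Y148.315 F1890
M5
G0 X132.744 Y36.284
M3 S514
G1 X6.101 Y148.004 F1890
G1 X198.482 Y112.643 F1890
M5
G0 X0.000 Y0.000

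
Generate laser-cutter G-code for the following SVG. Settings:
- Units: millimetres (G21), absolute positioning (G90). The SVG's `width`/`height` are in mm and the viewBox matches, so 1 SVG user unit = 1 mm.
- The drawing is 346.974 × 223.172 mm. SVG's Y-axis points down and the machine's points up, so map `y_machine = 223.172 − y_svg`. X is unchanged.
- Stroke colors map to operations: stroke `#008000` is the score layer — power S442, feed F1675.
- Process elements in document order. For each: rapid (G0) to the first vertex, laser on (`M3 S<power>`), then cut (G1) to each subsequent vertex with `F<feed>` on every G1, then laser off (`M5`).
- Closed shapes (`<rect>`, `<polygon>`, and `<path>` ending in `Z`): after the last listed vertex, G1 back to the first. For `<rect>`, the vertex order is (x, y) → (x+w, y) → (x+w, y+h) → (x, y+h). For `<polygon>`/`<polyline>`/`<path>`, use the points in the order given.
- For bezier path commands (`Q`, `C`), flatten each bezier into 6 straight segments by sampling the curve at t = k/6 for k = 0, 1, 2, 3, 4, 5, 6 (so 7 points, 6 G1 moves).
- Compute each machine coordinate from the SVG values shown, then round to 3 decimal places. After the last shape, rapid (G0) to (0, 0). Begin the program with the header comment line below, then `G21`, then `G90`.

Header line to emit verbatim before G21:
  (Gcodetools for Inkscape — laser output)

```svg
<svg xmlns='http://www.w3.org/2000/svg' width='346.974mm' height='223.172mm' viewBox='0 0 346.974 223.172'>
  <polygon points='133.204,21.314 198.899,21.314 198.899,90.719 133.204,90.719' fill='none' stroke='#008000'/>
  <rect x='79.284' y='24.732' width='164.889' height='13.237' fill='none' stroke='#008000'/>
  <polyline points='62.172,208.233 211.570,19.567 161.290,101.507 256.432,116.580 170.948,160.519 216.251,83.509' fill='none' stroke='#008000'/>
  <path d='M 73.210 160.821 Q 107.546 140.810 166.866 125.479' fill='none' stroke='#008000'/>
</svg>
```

(Gcodetools for Inkscape — laser output)
G21
G90
G0 X133.204 Y201.858
M3 S442
G1 X198.899 Y201.858 F1675
G1 X198.899 Y132.453 F1675
G1 X133.204 Y132.453 F1675
G1 X133.204 Y201.858 F1675
M5
G0 X79.284 Y198.440
M3 S442
G1 X244.173 Y198.440 F1675
G1 X244.173 Y185.203 F1675
G1 X79.284 Y185.203 F1675
G1 X79.284 Y198.440 F1675
M5
G0 X62.172 Y14.939
M3 S442
G1 X211.570 Y203.605 F1675
G1 X161.290 Y121.665 F1675
G1 X256.432 Y106.592 F1675
G1 X170.948 Y62.653 F1675
G1 X216.251 Y139.663 F1675
M5
G0 X73.210 Y62.351
M3 S442
G1 X85.349 Y68.891 F1675
G1 X98.877 Y75.172 F1675
G1 X113.792 Y81.192 F1675
G1 X130.095 Y86.952 F1675
G1 X147.787 Y92.453 F1675
G1 X166.866 Y97.693 F1675
M5
G0 X0.000 Y0.000

1 u = 1 mm; y_m = 223.172 − y.

[1] `<polygon>` rectangle, #008000→score S442 F1675: (133.204,201.858) → (198.899,201.858) → (198.899,132.453) → (133.204,132.453) → (133.204,201.858) (closed)

[2] `<rect>` rectangle, #008000→score S442 F1675: (79.284,198.440) → (244.173,198.440) → (244.173,185.203) → (79.284,185.203) → (79.284,198.440) (closed)

[3] `<polyline>` open polyline, #008000→score S442 F1675: (62.172,14.939) → (211.570,203.605) → (161.290,121.665) → (256.432,106.592) → (170.948,62.653) → (216.251,139.663)

[4] `<path>` quadratic bezier, #008000→score S442 F1675: (73.210,62.351) → (85.349,68.891) → (98.877,75.172) → (113.792,81.192) → (130.095,86.952) → (147.787,92.453) → (166.866,97.693)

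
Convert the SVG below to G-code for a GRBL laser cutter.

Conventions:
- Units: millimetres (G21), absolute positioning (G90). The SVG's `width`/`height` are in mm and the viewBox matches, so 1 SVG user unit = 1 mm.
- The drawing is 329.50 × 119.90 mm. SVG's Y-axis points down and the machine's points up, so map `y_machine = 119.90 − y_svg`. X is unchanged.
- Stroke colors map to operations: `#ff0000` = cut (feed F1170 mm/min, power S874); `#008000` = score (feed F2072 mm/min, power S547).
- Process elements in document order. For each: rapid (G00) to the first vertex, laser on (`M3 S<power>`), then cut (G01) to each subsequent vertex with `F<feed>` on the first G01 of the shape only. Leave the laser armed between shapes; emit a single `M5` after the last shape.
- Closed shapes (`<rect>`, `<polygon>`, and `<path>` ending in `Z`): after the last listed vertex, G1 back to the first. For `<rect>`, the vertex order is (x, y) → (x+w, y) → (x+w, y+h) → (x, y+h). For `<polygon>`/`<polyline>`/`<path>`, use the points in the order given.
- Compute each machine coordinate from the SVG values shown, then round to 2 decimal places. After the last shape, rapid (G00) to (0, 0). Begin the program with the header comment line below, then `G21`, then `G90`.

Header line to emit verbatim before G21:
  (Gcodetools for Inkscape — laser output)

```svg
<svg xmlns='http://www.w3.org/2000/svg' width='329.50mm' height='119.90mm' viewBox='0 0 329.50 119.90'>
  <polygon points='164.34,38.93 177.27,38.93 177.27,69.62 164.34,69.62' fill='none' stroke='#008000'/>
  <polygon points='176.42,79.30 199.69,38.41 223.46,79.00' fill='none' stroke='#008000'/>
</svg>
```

1 u = 1 mm; y_m = 119.90 − y.

[1] `<polygon>` rectangle, #008000→score S547 F2072: (164.34,80.97) → (177.27,80.97) → (177.27,50.28) → (164.34,50.28) → (164.34,80.97) (closed)

[2] `<polygon>` regular polygon, #008000→score S547 F2072: (176.42,40.60) → (199.69,81.49) → (223.46,40.90) → (176.42,40.60) (closed)

(Gcodetools for Inkscape — laser output)
G21
G90
G00 X164.34 Y80.97
M3 S547
G01 X177.27 Y80.97 F2072
G01 X177.27 Y50.28
G01 X164.34 Y50.28
G01 X164.34 Y80.97
G00 X176.42 Y40.60
M3 S547
G01 X199.69 Y81.49 F2072
G01 X223.46 Y40.90
G01 X176.42 Y40.60
M5
G00 X0.00 Y0.00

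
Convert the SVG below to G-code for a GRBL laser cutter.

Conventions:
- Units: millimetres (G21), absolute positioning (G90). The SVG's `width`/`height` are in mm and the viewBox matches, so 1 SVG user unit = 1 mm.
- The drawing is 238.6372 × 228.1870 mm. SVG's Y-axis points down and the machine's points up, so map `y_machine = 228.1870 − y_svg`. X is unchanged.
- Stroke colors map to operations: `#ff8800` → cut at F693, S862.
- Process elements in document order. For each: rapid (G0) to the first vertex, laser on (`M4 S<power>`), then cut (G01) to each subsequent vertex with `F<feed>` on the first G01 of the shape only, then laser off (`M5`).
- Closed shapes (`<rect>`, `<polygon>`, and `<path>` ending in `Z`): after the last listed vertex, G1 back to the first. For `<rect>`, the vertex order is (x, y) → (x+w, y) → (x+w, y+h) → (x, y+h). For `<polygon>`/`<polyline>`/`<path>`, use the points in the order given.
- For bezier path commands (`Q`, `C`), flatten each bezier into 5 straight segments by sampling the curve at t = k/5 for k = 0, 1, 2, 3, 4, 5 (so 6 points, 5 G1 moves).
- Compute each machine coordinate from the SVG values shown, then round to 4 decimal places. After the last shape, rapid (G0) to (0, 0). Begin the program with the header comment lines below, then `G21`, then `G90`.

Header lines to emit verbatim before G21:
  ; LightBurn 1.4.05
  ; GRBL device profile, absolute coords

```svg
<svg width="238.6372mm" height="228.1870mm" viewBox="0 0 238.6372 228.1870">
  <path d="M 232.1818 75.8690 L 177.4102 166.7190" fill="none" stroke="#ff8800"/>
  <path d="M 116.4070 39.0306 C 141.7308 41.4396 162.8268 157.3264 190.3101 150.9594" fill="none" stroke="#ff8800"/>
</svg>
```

; LightBurn 1.4.05
; GRBL device profile, absolute coords
G21
G90
G0 X232.1818 Y152.3180
M4 S862
G01 X177.4102 Y61.4680 F693
M5
G0 X116.4070 Y189.1564
M4 S862
G01 X131.1789 Y175.9795 F693
G01 X145.4456 Y146.8831
G01 X159.7167 Y113.1822
G01 X174.5017 Y86.1920
G01 X190.3101 Y77.2276
M5
G0 X0.0000 Y0.0000

viewBox `0 0 238.6372 228.1870` with mm width/height → 1 unit = 1 mm. Flip: y_m = 228.1870 − y_svg.

**Shape 1** — `<path>` line segment, stroke `#ff8800` → cut (S862, F693). Machine vertices: (232.1818,152.3180) → (177.4102,61.4680). Open path.

**Shape 2** — `<path>` cubic bezier, stroke `#ff8800` → cut (S862, F693). Control points (SVG): P0=(116.4070,39.0306), P1=(141.7308,41.4396), P2=(162.8268,157.3264), P3=(190.3101,150.9594); sampled at t=k/5. Machine vertices: (116.4070,189.1564) → (131.1789,175.9795) → (145.4456,146.8831) → (159.7167,113.1822) → (174.5017,86.1920) → (190.3101,77.2276). Open path.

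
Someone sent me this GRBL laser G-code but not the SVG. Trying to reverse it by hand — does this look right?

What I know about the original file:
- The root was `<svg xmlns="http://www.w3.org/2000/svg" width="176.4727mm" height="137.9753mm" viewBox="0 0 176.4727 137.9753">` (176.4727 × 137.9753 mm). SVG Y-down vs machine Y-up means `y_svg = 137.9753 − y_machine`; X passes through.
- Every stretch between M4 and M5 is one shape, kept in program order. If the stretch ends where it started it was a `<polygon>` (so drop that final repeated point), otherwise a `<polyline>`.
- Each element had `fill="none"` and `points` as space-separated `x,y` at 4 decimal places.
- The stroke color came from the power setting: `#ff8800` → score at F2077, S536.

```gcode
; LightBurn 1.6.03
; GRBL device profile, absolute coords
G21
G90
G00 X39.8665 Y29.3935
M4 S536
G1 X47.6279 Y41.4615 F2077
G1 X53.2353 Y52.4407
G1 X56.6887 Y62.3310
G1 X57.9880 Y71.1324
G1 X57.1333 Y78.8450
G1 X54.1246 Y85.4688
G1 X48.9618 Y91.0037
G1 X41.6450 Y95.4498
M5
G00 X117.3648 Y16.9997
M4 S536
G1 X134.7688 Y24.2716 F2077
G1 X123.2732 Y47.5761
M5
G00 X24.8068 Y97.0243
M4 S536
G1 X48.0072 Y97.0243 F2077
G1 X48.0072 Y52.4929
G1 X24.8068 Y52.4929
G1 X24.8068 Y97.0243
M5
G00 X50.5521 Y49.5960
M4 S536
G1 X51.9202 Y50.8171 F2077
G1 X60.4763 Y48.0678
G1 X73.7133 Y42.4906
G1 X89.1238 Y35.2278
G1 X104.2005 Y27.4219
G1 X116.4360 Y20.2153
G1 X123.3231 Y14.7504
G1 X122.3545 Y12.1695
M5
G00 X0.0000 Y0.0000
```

<svg xmlns="http://www.w3.org/2000/svg" width="176.4727mm" height="137.9753mm" viewBox="0 0 176.4727 137.9753">
  <polyline points="39.8665,108.5818 47.6279,96.5138 53.2353,85.5346 56.6887,75.6443 57.9880,66.8429 57.1333,59.1303 54.1246,52.5065 48.9618,46.9716 41.6450,42.5255" fill="none" stroke="#ff8800"/>
  <polyline points="117.3648,120.9756 134.7688,113.7037 123.2732,90.3992" fill="none" stroke="#ff8800"/>
  <polygon points="24.8068,40.9510 48.0072,40.9510 48.0072,85.4824 24.8068,85.4824" fill="none" stroke="#ff8800"/>
  <polyline points="50.5521,88.3793 51.9202,87.1582 60.4763,89.9075 73.7133,95.4847 89.1238,102.7475 104.2005,110.5534 116.4360,117.7600 123.3231,123.2249 122.3545,125.8058" fill="none" stroke="#ff8800"/>
</svg>

Machine Y-up, SVG Y-down with viewBox height 137.9753, so y_svg = 137.9753 − y_machine; X carries over. Every run uses S536, so all elements get stroke `#ff8800` (score).

Run 1: The run is open, so emit a `<polyline>` with points (Y-flipped): 39.8665,108.5818 47.6279,96.5138 53.2353,85.5346 56.6887,75.6443 57.9880,66.8429 57.1333,59.1303 54.1246,52.5065 48.9618,46.9716 41.6450,42.5255.

Run 2: The run is open, so emit a `<polyline>` with points (Y-flipped): 117.3648,120.9756 134.7688,113.7037 123.2732,90.3992.

Run 3: The run returns to its start, so emit a `<polygon>` with points (Y-flipped): 24.8068,40.9510 48.0072,40.9510 48.0072,85.4824 24.8068,85.4824.

Run 4: The run is open, so emit a `<polyline>` with points (Y-flipped): 50.5521,88.3793 51.9202,87.1582 60.4763,89.9075 73.7133,95.4847 89.1238,102.7475 104.2005,110.5534 116.4360,117.7600 123.3231,123.2249 122.3545,125.8058.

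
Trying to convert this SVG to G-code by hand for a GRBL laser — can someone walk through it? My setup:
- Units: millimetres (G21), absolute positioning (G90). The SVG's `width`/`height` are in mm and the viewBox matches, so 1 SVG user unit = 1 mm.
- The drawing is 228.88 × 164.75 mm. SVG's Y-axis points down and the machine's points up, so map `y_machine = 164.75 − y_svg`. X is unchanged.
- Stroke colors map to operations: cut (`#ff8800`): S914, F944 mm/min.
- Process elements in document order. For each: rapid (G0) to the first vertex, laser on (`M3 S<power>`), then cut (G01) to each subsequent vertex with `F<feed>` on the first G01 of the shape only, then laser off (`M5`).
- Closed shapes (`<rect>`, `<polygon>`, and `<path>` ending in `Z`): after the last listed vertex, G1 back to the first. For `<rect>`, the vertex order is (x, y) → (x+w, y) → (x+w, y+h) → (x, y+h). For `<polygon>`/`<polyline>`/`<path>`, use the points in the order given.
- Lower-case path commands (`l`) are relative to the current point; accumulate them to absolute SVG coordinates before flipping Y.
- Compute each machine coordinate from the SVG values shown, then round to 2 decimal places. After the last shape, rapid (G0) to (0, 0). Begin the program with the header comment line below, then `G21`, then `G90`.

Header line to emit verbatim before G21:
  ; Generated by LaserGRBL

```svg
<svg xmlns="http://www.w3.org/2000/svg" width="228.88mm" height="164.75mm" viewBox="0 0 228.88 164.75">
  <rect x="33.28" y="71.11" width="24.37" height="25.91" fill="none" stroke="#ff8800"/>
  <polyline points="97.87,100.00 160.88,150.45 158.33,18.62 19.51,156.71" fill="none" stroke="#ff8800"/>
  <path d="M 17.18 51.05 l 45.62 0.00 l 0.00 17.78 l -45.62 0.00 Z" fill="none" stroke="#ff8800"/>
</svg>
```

Since the viewBox matches the mm dimensions, user units are millimetres directly. The only transform is the Y-flip y_m = 164.75 − y_svg.

Shape 1 is a rectangle drawn with `<rect>`. Its stroke #ff8800 means cut at S914, F944. After flipping Y the toolpath is (33.28,93.64) → (57.65,93.64) → (57.65,67.73) → (33.28,67.73) → (33.28,93.64), returning to the start.

Shape 2 is a open polyline drawn with `<polyline>`. Its stroke #ff8800 means cut at S914, F944. After flipping Y the toolpath is (97.87,64.75) → (160.88,14.30) → (158.33,146.13) → (19.51,8.04).

Shape 3 is a rectangle drawn with `<path>`. Its stroke #ff8800 means cut at S914, F944. After flipping Y the toolpath is (17.18,113.70) → (62.80,113.70) → (62.80,95.92) → (17.18,95.92) → (17.18,113.70), returning to the start.

; Generated by LaserGRBL
G21
G90
G0 X33.28 Y93.64
M3 S914
G01 X57.65 Y93.64 F944
G01 X57.65 Y67.73
G01 X33.28 Y67.73
G01 X33.28 Y93.64
M5
G0 X97.87 Y64.75
M3 S914
G01 X160.88 Y14.30 F944
G01 X158.33 Y146.13
G01 X19.51 Y8.04
M5
G0 X17.18 Y113.70
M3 S914
G01 X62.80 Y113.70 F944
G01 X62.80 Y95.92
G01 X17.18 Y95.92
G01 X17.18 Y113.70
M5
G0 X0.00 Y0.00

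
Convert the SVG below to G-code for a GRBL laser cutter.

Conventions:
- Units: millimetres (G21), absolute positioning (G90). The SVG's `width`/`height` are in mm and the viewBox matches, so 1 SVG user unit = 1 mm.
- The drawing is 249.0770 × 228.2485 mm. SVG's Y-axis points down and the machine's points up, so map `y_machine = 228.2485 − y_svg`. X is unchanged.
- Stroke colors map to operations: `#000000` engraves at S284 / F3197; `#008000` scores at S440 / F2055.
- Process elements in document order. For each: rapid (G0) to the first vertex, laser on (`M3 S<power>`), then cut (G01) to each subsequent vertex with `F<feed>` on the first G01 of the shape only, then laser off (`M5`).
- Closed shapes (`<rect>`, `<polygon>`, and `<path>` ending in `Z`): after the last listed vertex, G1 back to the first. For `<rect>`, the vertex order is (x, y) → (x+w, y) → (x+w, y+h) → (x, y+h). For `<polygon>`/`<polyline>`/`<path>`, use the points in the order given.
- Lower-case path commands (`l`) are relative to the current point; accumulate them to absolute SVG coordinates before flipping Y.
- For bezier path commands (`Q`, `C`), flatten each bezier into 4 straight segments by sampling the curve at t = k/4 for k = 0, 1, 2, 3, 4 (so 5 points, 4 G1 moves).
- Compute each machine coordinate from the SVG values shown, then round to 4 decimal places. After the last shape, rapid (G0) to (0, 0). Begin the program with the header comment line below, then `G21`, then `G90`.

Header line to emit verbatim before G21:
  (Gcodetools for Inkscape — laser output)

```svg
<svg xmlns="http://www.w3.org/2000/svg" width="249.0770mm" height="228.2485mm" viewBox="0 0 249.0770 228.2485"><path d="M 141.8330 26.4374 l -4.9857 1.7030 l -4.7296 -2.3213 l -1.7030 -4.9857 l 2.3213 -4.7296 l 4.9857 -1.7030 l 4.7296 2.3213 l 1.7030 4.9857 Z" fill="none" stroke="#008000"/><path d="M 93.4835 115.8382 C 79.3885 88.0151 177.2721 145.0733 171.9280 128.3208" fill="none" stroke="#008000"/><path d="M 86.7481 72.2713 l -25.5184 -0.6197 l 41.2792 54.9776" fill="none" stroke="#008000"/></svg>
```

1 u = 1 mm; y_m = 228.2485 − y.

[1] `<path>` regular polygon, #008000→score S440 F2055: (141.8330,201.8111) → (136.8473,200.1081) → (132.1177,202.4294) → (130.4147,207.4151) → (132.7360,212.1447) → (137.7217,213.8477) → (142.4513,211.5264) → (144.1543,206.5407) → (141.8330,201.8111) (closed)

[2] `<path>` cubic bezier, #008000→score S440 F2055: (93.4835,112.4103) → (100.5456,119.8419) → (129.4242,110.3205) → (159.9435,98.7233) → (171.9280,99.9277)

[3] `<path>` open polyline, #008000→score S440 F2055: (86.7481,155.9772) → (61.2297,156.5969) → (102.5089,101.6193)

(Gcodetools for Inkscape — laser output)
G21
G90
G0 X141.8330 Y201.8111
M3 S440
G01 X136.8473 Y200.1081 F2055
G01 X132.1177 Y202.4294
G01 X130.4147 Y207.4151
G01 X132.7360 Y212.1447
G01 X137.7217 Y213.8477
G01 X142.4513 Y211.5264
G01 X144.1543 Y206.5407
G01 X141.8330 Y201.8111
M5
G0 X93.4835 Y112.4103
M3 S440
G01 X100.5456 Y119.8419 F2055
G01 X129.4242 Y110.3205
G01 X159.9435 Y98.7233
G01 X171.9280 Y99.9277
M5
G0 X86.7481 Y155.9772
M3 S440
G01 X61.2297 Y156.5969 F2055
G01 X102.5089 Y101.6193
M5
G0 X0.0000 Y0.0000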